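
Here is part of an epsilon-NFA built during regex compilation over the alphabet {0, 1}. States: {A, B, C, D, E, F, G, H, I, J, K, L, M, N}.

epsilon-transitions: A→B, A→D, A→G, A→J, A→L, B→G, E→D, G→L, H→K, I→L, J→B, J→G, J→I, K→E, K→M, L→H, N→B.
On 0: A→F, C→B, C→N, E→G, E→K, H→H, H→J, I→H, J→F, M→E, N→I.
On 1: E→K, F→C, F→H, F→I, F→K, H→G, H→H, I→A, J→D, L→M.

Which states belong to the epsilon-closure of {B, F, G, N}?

Start with {B, F, G, N}.
From G via epsilon: add L.
From L via epsilon: add H.
From H via epsilon: add K.
From K via epsilon: add E, M.
From E via epsilon: add D.
No new states can be added; the closed set is {B, D, E, F, G, H, K, L, M, N}.

{B, D, E, F, G, H, K, L, M, N}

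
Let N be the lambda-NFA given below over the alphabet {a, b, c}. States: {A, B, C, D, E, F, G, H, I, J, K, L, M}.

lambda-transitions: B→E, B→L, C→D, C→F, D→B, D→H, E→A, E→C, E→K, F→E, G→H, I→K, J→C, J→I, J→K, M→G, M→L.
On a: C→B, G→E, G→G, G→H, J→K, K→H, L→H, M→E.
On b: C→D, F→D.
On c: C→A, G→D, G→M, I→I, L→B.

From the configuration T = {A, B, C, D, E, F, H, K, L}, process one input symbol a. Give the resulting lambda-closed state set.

{A, B, C, D, E, F, H, K, L}

C on a → {B}.
K on a → {H}.
L on a → {H}.
No a-transition from A, B, D, E, F, H.
Union after reading a: {B, H}.
Now take the lambda-closure:
From B via lambda: add E, L.
From E via lambda: add A, C, K.
From C via lambda: add D, F.
No new states can be added; the closed set is {A, B, C, D, E, F, H, K, L}.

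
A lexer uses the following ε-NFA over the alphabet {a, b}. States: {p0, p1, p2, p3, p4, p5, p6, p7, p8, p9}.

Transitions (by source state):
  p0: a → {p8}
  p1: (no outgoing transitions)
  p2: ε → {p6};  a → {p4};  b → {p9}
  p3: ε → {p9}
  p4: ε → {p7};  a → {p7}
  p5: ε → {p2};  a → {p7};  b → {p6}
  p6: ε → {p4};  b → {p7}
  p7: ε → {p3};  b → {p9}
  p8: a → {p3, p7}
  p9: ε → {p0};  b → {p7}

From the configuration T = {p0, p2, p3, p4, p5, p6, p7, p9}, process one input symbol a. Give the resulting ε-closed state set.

{p0, p3, p4, p7, p8, p9}

p0 on a → {p8}.
p2 on a → {p4}.
p4 on a → {p7}.
p5 on a → {p7}.
No a-transition from p3, p6, p7, p9.
Union after reading a: {p4, p7, p8}.
Now take the ε-closure:
From p7 via ε: add p3.
From p3 via ε: add p9.
From p9 via ε: add p0.
No new states can be added; the closed set is {p0, p3, p4, p7, p8, p9}.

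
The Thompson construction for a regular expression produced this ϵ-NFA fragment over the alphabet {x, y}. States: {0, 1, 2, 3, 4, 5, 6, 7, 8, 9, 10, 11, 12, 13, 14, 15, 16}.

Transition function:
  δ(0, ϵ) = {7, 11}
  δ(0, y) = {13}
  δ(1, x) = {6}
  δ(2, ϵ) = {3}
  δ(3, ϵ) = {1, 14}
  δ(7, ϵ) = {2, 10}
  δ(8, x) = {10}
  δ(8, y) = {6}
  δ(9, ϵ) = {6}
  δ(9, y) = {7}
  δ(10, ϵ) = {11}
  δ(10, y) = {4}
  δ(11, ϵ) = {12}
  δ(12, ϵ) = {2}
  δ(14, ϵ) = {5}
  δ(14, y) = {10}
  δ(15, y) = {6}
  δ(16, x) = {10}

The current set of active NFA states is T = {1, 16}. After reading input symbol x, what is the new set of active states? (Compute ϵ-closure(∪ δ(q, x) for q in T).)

1 on x → {6}.
16 on x → {10}.
Union after reading x: {6, 10}.
Now take the ϵ-closure:
From 10 via ϵ: add 11.
From 11 via ϵ: add 12.
From 12 via ϵ: add 2.
From 2 via ϵ: add 3.
From 3 via ϵ: add 1, 14.
From 14 via ϵ: add 5.
No new states can be added; the closed set is {1, 2, 3, 5, 6, 10, 11, 12, 14}.

{1, 2, 3, 5, 6, 10, 11, 12, 14}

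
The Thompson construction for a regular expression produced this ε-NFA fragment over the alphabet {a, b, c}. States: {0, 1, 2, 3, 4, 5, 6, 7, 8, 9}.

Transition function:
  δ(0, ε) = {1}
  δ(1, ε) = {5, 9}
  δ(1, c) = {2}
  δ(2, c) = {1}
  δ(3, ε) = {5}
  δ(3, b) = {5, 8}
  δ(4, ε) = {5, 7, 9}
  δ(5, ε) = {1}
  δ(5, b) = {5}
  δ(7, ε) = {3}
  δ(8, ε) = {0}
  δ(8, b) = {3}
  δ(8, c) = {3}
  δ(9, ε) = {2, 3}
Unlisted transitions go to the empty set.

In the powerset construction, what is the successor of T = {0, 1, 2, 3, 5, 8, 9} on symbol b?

3 on b → {5, 8}.
5 on b → {5}.
8 on b → {3}.
No b-transition from 0, 1, 2, 9.
Union after reading b: {3, 5, 8}.
Now take the ε-closure:
From 5 via ε: add 1.
From 8 via ε: add 0.
From 1 via ε: add 9.
From 9 via ε: add 2.
No new states can be added; the closed set is {0, 1, 2, 3, 5, 8, 9}.

{0, 1, 2, 3, 5, 8, 9}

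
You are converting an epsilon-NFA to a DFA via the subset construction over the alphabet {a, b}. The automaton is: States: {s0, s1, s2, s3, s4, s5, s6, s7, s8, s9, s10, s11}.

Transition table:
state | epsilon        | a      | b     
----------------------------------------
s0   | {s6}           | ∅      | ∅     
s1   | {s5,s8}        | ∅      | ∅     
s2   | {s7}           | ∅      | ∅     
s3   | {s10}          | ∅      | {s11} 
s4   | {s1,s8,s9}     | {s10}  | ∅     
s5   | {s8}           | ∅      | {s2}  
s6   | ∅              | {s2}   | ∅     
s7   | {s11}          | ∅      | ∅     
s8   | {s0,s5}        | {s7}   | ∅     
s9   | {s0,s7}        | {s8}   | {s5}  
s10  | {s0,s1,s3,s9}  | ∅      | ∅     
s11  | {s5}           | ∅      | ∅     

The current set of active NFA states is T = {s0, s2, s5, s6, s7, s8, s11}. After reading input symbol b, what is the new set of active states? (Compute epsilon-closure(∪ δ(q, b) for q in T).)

s5 on b → {s2}.
No b-transition from s0, s2, s6, s7, s8, s11.
Union after reading b: {s2}.
Now take the epsilon-closure:
From s2 via epsilon: add s7.
From s7 via epsilon: add s11.
From s11 via epsilon: add s5.
From s5 via epsilon: add s8.
From s8 via epsilon: add s0.
From s0 via epsilon: add s6.
No new states can be added; the closed set is {s0, s2, s5, s6, s7, s8, s11}.

{s0, s2, s5, s6, s7, s8, s11}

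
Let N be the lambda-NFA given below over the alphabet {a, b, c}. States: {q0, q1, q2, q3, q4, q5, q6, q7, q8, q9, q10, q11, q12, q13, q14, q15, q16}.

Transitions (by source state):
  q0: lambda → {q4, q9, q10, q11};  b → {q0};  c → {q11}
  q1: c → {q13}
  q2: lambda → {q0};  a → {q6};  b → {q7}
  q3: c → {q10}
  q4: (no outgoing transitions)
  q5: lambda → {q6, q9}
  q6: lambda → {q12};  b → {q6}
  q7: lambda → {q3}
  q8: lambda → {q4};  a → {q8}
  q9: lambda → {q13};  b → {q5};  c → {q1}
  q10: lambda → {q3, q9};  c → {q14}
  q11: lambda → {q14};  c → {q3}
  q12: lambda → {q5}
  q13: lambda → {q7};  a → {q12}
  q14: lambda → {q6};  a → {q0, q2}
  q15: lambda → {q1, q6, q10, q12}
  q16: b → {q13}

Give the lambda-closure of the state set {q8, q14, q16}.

{q3, q4, q5, q6, q7, q8, q9, q12, q13, q14, q16}

Start with {q8, q14, q16}.
From q8 via lambda: add q4.
From q14 via lambda: add q6.
From q6 via lambda: add q12.
From q12 via lambda: add q5.
From q5 via lambda: add q9.
From q9 via lambda: add q13.
From q13 via lambda: add q7.
From q7 via lambda: add q3.
No new states can be added; the closed set is {q3, q4, q5, q6, q7, q8, q9, q12, q13, q14, q16}.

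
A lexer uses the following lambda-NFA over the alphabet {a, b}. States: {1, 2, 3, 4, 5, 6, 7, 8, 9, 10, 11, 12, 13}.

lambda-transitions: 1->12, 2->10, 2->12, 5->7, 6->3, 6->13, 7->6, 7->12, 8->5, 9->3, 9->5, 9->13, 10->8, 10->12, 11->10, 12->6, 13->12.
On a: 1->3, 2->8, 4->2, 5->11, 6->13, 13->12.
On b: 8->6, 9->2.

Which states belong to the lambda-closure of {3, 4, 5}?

{3, 4, 5, 6, 7, 12, 13}

Start with {3, 4, 5}.
From 5 via lambda: add 7.
From 7 via lambda: add 6, 12.
From 6 via lambda: add 13.
No new states can be added; the closed set is {3, 4, 5, 6, 7, 12, 13}.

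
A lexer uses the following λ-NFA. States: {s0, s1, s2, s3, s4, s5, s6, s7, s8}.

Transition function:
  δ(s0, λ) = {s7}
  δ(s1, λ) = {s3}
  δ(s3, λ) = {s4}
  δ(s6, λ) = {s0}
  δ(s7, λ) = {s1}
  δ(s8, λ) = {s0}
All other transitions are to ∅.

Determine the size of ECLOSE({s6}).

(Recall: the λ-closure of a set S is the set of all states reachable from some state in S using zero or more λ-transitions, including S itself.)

Start with {s6}.
From s6 via λ: add s0.
From s0 via λ: add s7.
From s7 via λ: add s1.
From s1 via λ: add s3.
From s3 via λ: add s4.
λ-closure = {s0, s1, s3, s4, s6, s7}, which has 6 states.

6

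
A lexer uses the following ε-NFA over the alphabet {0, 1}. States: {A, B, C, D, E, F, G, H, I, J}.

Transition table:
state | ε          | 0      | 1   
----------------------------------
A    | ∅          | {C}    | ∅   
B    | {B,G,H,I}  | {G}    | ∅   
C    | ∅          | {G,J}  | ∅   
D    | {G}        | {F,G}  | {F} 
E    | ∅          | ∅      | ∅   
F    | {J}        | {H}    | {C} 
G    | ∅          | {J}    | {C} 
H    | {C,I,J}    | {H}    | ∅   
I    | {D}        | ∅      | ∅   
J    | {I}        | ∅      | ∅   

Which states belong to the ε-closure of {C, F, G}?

Start with {C, F, G}.
From F via ε: add J.
From J via ε: add I.
From I via ε: add D.
No new states can be added; the closed set is {C, D, F, G, I, J}.

{C, D, F, G, I, J}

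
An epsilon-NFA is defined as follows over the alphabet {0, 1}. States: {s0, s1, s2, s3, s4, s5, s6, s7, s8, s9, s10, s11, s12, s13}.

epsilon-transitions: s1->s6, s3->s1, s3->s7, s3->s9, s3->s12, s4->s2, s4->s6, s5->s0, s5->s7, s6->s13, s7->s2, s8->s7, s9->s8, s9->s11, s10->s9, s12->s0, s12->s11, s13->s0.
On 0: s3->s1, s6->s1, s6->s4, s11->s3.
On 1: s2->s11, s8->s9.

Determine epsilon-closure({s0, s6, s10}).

{s0, s2, s6, s7, s8, s9, s10, s11, s13}

Start with {s0, s6, s10}.
From s6 via epsilon: add s13.
From s10 via epsilon: add s9.
From s9 via epsilon: add s8, s11.
From s8 via epsilon: add s7.
From s7 via epsilon: add s2.
No new states can be added; the closed set is {s0, s2, s6, s7, s8, s9, s10, s11, s13}.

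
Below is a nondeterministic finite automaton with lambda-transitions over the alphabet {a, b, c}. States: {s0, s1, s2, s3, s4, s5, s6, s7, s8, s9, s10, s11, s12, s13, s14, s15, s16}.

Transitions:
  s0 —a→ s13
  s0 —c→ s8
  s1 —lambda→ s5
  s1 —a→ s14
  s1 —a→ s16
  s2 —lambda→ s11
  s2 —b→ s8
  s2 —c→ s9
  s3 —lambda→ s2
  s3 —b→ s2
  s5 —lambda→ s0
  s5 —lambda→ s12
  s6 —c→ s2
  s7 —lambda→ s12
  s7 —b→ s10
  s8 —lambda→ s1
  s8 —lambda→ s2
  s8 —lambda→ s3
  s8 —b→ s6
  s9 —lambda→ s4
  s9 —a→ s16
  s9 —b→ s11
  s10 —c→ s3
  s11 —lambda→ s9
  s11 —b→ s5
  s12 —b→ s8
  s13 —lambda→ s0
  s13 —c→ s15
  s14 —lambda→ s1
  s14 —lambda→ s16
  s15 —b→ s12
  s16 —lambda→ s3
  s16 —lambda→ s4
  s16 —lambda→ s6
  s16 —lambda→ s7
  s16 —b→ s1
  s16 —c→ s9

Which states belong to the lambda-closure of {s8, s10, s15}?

Start with {s8, s10, s15}.
From s8 via lambda: add s1, s2, s3.
From s1 via lambda: add s5.
From s2 via lambda: add s11.
From s5 via lambda: add s0, s12.
From s11 via lambda: add s9.
From s9 via lambda: add s4.
No new states can be added; the closed set is {s0, s1, s2, s3, s4, s5, s8, s9, s10, s11, s12, s15}.

{s0, s1, s2, s3, s4, s5, s8, s9, s10, s11, s12, s15}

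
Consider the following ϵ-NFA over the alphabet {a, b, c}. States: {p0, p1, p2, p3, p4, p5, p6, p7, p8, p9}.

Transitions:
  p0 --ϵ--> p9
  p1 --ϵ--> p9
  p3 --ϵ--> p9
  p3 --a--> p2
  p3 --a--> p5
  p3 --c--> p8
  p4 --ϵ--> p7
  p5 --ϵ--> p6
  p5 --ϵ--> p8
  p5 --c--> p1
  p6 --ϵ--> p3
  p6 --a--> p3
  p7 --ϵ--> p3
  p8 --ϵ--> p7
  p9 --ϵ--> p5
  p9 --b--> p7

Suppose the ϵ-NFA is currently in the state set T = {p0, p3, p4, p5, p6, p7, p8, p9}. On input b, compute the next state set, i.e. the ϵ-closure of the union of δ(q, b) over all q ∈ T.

{p3, p5, p6, p7, p8, p9}

p9 on b → {p7}.
No b-transition from p0, p3, p4, p5, p6, p7, p8.
Union after reading b: {p7}.
Now take the ϵ-closure:
From p7 via ϵ: add p3.
From p3 via ϵ: add p9.
From p9 via ϵ: add p5.
From p5 via ϵ: add p6, p8.
No new states can be added; the closed set is {p3, p5, p6, p7, p8, p9}.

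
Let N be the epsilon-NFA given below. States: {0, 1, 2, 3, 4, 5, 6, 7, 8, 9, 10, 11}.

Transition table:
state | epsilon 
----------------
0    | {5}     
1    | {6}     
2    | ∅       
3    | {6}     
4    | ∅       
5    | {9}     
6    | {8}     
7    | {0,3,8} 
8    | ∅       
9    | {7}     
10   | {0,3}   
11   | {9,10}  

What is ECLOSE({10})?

{0, 3, 5, 6, 7, 8, 9, 10}

Start with {10}.
From 10 via epsilon: add 0, 3.
From 0 via epsilon: add 5.
From 3 via epsilon: add 6.
From 5 via epsilon: add 9.
From 6 via epsilon: add 8.
From 9 via epsilon: add 7.
No new states can be added; the closed set is {0, 3, 5, 6, 7, 8, 9, 10}.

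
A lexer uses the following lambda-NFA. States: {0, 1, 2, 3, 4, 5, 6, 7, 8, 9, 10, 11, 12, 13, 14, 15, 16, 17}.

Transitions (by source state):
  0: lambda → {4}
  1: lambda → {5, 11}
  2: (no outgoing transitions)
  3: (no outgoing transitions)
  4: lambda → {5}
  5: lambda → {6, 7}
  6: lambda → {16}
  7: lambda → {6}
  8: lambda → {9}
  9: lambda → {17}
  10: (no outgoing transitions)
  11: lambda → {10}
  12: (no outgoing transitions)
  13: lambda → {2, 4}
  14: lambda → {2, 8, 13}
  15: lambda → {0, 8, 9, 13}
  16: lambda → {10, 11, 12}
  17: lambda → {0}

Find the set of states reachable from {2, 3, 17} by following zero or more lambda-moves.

{0, 2, 3, 4, 5, 6, 7, 10, 11, 12, 16, 17}

Start with {2, 3, 17}.
From 17 via lambda: add 0.
From 0 via lambda: add 4.
From 4 via lambda: add 5.
From 5 via lambda: add 6, 7.
From 6 via lambda: add 16.
From 16 via lambda: add 10, 11, 12.
No new states can be added; the closed set is {0, 2, 3, 4, 5, 6, 7, 10, 11, 12, 16, 17}.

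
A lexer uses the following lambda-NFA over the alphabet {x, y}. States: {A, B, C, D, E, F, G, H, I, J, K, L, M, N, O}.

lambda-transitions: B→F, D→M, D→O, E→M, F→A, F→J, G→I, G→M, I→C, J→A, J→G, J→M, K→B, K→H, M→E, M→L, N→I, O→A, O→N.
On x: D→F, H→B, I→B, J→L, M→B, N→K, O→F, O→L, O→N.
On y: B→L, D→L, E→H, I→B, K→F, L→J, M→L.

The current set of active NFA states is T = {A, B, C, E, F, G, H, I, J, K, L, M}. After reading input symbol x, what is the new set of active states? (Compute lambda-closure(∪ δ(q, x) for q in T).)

{A, B, C, E, F, G, I, J, L, M}

H on x → {B}.
I on x → {B}.
J on x → {L}.
M on x → {B}.
No x-transition from A, B, C, E, F, G, K, L.
Union after reading x: {B, L}.
Now take the lambda-closure:
From B via lambda: add F.
From F via lambda: add A, J.
From J via lambda: add G, M.
From G via lambda: add I.
From M via lambda: add E.
From I via lambda: add C.
No new states can be added; the closed set is {A, B, C, E, F, G, I, J, L, M}.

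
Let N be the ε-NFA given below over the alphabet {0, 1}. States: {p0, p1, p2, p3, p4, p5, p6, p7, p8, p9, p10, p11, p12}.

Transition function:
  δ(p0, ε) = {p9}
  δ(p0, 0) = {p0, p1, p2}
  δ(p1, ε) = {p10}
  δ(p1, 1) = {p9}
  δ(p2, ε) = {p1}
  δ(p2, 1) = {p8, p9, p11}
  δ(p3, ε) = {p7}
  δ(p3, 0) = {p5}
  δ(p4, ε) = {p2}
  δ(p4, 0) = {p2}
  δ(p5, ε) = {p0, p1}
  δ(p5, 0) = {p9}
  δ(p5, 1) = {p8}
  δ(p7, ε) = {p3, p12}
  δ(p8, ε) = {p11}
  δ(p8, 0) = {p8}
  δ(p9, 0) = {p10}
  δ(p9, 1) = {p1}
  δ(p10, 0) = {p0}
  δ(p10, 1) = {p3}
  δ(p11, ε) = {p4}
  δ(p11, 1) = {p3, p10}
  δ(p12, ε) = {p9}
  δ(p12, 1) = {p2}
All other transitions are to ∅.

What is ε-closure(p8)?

Start with {p8}.
From p8 via ε: add p11.
From p11 via ε: add p4.
From p4 via ε: add p2.
From p2 via ε: add p1.
From p1 via ε: add p10.
No new states can be added; the closed set is {p1, p2, p4, p8, p10, p11}.

{p1, p2, p4, p8, p10, p11}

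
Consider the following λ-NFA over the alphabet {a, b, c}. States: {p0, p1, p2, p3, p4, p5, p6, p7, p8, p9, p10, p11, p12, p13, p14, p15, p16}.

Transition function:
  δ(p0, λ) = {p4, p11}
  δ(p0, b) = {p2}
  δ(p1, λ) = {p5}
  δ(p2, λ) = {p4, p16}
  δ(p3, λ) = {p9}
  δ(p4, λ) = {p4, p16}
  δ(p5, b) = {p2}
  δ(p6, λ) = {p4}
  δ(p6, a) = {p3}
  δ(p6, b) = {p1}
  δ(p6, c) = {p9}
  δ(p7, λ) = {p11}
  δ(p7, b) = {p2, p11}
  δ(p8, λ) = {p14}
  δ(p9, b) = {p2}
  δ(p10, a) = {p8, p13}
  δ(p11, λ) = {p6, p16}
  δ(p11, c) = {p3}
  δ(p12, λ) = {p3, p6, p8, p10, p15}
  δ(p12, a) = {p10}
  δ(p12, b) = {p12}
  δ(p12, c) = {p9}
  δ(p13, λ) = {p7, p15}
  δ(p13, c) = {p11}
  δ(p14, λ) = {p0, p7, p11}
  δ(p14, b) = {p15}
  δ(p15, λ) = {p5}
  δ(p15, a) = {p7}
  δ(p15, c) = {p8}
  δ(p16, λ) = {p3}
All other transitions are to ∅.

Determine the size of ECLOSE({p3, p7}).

Start with {p3, p7}.
From p3 via λ: add p9.
From p7 via λ: add p11.
From p11 via λ: add p6, p16.
From p6 via λ: add p4.
λ-closure = {p3, p4, p6, p7, p9, p11, p16}, which has 7 states.

7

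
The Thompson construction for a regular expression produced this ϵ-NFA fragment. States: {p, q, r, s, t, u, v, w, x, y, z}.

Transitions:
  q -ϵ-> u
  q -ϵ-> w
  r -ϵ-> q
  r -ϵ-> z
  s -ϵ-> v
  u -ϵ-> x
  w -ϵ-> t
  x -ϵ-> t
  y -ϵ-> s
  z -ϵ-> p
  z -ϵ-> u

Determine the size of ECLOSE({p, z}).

5

Start with {p, z}.
From z via ϵ: add u.
From u via ϵ: add x.
From x via ϵ: add t.
ϵ-closure = {p, t, u, x, z}, which has 5 states.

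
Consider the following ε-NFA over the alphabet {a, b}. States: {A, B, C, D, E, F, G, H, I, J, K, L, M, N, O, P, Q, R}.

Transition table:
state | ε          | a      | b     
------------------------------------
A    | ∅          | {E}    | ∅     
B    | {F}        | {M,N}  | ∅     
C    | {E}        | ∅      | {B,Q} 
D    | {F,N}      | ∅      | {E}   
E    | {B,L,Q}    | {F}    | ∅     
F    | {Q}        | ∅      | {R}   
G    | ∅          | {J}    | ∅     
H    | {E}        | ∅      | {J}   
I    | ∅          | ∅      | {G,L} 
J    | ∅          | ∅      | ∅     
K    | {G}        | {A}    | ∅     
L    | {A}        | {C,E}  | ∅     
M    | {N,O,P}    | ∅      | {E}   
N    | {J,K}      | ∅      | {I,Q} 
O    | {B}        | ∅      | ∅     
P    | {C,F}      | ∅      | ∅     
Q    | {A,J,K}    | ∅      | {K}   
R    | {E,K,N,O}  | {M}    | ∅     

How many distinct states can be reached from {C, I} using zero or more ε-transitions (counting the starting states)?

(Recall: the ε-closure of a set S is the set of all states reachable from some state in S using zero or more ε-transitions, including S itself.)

Start with {C, I}.
From C via ε: add E.
From E via ε: add B, L, Q.
From B via ε: add F.
From L via ε: add A.
From Q via ε: add J, K.
From K via ε: add G.
ε-closure = {A, B, C, E, F, G, I, J, K, L, Q}, which has 11 states.

11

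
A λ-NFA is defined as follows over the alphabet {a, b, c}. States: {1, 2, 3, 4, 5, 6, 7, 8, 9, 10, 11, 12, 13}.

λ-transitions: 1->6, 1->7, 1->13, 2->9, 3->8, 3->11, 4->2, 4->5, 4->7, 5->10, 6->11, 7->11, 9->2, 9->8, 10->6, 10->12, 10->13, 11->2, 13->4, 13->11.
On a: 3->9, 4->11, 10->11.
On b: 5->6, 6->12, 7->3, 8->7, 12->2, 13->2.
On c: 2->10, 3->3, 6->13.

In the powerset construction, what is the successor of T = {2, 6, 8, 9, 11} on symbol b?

{2, 7, 8, 9, 11, 12}

6 on b → {12}.
8 on b → {7}.
No b-transition from 2, 9, 11.
Union after reading b: {7, 12}.
Now take the λ-closure:
From 7 via λ: add 11.
From 11 via λ: add 2.
From 2 via λ: add 9.
From 9 via λ: add 8.
No new states can be added; the closed set is {2, 7, 8, 9, 11, 12}.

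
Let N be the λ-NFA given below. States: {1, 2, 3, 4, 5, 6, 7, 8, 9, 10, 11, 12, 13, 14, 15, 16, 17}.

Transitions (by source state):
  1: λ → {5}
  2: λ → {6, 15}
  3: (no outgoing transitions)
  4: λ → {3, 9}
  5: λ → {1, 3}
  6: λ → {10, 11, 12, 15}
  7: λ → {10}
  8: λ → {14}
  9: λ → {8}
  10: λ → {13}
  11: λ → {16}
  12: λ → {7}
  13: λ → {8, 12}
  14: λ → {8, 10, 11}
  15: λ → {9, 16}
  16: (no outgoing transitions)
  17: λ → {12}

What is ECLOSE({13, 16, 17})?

Start with {13, 16, 17}.
From 13 via λ: add 8, 12.
From 8 via λ: add 14.
From 12 via λ: add 7.
From 7 via λ: add 10.
From 14 via λ: add 11.
No new states can be added; the closed set is {7, 8, 10, 11, 12, 13, 14, 16, 17}.

{7, 8, 10, 11, 12, 13, 14, 16, 17}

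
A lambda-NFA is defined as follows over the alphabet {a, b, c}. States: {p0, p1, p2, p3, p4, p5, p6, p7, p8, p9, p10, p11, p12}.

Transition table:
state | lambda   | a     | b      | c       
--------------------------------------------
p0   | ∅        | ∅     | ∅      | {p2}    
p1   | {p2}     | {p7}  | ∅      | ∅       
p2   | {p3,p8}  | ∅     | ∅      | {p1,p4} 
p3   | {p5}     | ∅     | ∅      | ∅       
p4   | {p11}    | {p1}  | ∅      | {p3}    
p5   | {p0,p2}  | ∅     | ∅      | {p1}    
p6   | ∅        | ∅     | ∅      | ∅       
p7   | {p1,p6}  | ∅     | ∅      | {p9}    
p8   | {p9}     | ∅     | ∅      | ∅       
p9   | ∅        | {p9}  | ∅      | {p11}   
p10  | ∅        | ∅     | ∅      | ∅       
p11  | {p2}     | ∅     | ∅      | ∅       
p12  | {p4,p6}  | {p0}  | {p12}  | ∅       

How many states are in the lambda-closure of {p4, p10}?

9

Start with {p4, p10}.
From p4 via lambda: add p11.
From p11 via lambda: add p2.
From p2 via lambda: add p3, p8.
From p3 via lambda: add p5.
From p8 via lambda: add p9.
From p5 via lambda: add p0.
lambda-closure = {p0, p2, p3, p4, p5, p8, p9, p10, p11}, which has 9 states.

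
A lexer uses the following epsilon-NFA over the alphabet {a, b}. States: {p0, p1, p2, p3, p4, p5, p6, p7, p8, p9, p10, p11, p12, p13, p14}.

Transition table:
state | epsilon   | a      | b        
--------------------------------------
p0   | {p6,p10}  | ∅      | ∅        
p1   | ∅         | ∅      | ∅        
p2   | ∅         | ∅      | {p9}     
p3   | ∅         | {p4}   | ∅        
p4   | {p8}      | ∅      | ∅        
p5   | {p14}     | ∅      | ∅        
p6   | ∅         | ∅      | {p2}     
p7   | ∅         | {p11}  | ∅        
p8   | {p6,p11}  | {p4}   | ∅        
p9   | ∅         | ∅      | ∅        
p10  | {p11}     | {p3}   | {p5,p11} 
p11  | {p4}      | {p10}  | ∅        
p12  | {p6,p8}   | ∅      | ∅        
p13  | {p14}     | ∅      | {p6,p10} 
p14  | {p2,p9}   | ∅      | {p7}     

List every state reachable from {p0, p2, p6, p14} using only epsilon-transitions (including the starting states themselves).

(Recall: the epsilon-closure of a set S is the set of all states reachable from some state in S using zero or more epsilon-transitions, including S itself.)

{p0, p2, p4, p6, p8, p9, p10, p11, p14}

Start with {p0, p2, p6, p14}.
From p0 via epsilon: add p10.
From p14 via epsilon: add p9.
From p10 via epsilon: add p11.
From p11 via epsilon: add p4.
From p4 via epsilon: add p8.
No new states can be added; the closed set is {p0, p2, p4, p6, p8, p9, p10, p11, p14}.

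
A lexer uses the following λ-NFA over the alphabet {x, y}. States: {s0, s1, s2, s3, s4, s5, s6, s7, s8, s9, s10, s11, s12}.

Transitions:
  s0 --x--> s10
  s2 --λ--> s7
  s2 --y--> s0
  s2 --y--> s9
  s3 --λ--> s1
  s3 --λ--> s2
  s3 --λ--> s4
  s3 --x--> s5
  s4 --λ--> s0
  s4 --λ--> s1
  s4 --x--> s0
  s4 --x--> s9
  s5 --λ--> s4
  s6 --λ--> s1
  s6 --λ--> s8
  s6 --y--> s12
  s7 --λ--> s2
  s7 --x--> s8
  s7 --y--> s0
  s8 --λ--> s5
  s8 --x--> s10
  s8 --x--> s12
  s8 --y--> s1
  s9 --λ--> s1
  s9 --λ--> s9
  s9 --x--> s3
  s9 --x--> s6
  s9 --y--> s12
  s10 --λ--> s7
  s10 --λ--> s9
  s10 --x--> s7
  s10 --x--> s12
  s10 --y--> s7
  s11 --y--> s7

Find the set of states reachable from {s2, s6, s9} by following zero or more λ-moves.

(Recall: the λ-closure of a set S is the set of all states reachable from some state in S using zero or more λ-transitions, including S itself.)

{s0, s1, s2, s4, s5, s6, s7, s8, s9}

Start with {s2, s6, s9}.
From s2 via λ: add s7.
From s6 via λ: add s1, s8.
From s8 via λ: add s5.
From s5 via λ: add s4.
From s4 via λ: add s0.
No new states can be added; the closed set is {s0, s1, s2, s4, s5, s6, s7, s8, s9}.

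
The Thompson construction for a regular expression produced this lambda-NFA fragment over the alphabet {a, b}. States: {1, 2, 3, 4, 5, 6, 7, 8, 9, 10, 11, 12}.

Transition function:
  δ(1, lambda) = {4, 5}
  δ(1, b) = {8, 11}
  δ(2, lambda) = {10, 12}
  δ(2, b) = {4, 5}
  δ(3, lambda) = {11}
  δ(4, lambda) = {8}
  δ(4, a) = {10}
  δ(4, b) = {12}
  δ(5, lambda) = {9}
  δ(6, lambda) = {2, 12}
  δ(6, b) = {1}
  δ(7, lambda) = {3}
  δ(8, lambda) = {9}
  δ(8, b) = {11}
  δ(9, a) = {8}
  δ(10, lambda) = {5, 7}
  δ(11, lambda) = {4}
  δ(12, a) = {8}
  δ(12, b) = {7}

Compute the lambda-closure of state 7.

{3, 4, 7, 8, 9, 11}

Start with {7}.
From 7 via lambda: add 3.
From 3 via lambda: add 11.
From 11 via lambda: add 4.
From 4 via lambda: add 8.
From 8 via lambda: add 9.
No new states can be added; the closed set is {3, 4, 7, 8, 9, 11}.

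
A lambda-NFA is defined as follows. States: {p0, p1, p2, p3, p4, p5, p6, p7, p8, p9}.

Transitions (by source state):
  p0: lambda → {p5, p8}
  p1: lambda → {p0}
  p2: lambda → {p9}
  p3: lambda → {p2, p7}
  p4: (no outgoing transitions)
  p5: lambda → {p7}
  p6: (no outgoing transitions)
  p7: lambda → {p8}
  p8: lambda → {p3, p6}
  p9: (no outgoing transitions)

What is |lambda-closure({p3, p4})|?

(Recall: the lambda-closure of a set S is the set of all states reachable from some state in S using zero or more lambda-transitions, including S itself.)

7

Start with {p3, p4}.
From p3 via lambda: add p2, p7.
From p2 via lambda: add p9.
From p7 via lambda: add p8.
From p8 via lambda: add p6.
lambda-closure = {p2, p3, p4, p6, p7, p8, p9}, which has 7 states.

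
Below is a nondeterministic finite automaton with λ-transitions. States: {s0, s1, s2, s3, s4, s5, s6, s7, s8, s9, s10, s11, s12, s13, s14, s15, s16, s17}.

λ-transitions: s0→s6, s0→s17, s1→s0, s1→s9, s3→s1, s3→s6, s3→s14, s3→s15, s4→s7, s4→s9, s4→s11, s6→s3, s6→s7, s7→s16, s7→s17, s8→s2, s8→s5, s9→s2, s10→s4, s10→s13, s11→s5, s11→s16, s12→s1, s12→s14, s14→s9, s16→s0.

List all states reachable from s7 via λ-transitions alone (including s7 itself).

Start with {s7}.
From s7 via λ: add s16, s17.
From s16 via λ: add s0.
From s0 via λ: add s6.
From s6 via λ: add s3.
From s3 via λ: add s1, s14, s15.
From s1 via λ: add s9.
From s9 via λ: add s2.
No new states can be added; the closed set is {s0, s1, s2, s3, s6, s7, s9, s14, s15, s16, s17}.

{s0, s1, s2, s3, s6, s7, s9, s14, s15, s16, s17}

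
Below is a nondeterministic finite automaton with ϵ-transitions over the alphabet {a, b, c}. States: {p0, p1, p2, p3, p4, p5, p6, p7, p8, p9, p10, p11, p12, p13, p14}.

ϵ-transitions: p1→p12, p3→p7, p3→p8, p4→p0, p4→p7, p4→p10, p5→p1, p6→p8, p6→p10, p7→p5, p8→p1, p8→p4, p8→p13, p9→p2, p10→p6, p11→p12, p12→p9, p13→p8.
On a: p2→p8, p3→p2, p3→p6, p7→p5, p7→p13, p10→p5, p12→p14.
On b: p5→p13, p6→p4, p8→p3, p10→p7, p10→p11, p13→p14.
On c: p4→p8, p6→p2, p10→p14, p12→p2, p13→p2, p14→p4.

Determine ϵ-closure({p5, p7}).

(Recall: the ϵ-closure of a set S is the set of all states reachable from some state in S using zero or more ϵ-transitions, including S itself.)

{p1, p2, p5, p7, p9, p12}

Start with {p5, p7}.
From p5 via ϵ: add p1.
From p1 via ϵ: add p12.
From p12 via ϵ: add p9.
From p9 via ϵ: add p2.
No new states can be added; the closed set is {p1, p2, p5, p7, p9, p12}.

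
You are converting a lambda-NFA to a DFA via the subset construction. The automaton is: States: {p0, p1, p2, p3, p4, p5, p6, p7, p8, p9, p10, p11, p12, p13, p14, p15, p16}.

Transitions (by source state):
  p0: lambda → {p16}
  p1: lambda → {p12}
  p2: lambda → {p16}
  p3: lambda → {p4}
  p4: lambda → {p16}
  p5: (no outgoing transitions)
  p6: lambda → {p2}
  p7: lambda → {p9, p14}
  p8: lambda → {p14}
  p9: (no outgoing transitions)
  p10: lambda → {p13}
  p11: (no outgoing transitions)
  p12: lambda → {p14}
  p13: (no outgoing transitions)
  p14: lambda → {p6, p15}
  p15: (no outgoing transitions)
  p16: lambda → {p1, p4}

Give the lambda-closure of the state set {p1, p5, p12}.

{p1, p2, p4, p5, p6, p12, p14, p15, p16}

Start with {p1, p5, p12}.
From p12 via lambda: add p14.
From p14 via lambda: add p6, p15.
From p6 via lambda: add p2.
From p2 via lambda: add p16.
From p16 via lambda: add p4.
No new states can be added; the closed set is {p1, p2, p4, p5, p6, p12, p14, p15, p16}.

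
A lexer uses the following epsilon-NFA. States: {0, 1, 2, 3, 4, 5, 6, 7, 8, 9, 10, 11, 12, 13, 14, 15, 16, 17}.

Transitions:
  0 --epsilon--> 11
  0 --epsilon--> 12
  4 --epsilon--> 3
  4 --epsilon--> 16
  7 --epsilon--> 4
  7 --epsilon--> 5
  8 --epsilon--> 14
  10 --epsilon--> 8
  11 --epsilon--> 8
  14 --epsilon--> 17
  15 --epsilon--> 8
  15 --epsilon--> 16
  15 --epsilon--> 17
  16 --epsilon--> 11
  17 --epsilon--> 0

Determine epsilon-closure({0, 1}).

Start with {0, 1}.
From 0 via epsilon: add 11, 12.
From 11 via epsilon: add 8.
From 8 via epsilon: add 14.
From 14 via epsilon: add 17.
No new states can be added; the closed set is {0, 1, 8, 11, 12, 14, 17}.

{0, 1, 8, 11, 12, 14, 17}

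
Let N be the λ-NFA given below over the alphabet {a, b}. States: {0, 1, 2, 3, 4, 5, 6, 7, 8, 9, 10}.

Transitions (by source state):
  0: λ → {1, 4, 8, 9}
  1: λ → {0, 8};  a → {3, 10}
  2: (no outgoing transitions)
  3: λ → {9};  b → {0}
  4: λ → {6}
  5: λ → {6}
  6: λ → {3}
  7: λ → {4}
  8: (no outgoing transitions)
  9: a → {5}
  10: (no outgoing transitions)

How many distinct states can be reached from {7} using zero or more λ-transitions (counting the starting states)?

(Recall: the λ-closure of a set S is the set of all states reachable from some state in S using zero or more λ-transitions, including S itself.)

5

Start with {7}.
From 7 via λ: add 4.
From 4 via λ: add 6.
From 6 via λ: add 3.
From 3 via λ: add 9.
λ-closure = {3, 4, 6, 7, 9}, which has 5 states.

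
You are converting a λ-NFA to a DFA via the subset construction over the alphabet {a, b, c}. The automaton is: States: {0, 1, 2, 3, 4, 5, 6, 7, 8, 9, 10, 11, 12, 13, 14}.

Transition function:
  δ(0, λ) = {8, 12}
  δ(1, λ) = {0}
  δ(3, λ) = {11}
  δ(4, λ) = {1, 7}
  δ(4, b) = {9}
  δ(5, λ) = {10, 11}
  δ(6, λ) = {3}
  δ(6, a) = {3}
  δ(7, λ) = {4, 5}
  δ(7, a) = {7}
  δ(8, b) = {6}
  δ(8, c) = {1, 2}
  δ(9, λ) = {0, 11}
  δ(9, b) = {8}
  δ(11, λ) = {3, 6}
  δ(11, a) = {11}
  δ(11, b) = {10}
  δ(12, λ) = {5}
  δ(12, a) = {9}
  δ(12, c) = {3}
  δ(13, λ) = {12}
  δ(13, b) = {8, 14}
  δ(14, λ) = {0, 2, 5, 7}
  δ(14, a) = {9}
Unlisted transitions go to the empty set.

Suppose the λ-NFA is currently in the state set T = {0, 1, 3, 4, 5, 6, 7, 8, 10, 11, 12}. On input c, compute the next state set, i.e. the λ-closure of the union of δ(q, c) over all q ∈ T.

8 on c → {1, 2}.
12 on c → {3}.
No c-transition from 0, 1, 3, 4, 5, 6, 7, 10, 11.
Union after reading c: {1, 2, 3}.
Now take the λ-closure:
From 1 via λ: add 0.
From 3 via λ: add 11.
From 0 via λ: add 8, 12.
From 11 via λ: add 6.
From 12 via λ: add 5.
From 5 via λ: add 10.
No new states can be added; the closed set is {0, 1, 2, 3, 5, 6, 8, 10, 11, 12}.

{0, 1, 2, 3, 5, 6, 8, 10, 11, 12}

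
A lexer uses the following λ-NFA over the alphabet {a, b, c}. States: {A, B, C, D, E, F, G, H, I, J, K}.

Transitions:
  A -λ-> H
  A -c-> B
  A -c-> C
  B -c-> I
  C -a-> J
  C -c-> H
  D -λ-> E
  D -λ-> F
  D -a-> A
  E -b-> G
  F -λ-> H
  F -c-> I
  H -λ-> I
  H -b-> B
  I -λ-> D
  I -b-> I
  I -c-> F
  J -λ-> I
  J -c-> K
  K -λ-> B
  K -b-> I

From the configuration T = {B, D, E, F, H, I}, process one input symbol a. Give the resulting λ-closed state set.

{A, D, E, F, H, I}

D on a → {A}.
No a-transition from B, E, F, H, I.
Union after reading a: {A}.
Now take the λ-closure:
From A via λ: add H.
From H via λ: add I.
From I via λ: add D.
From D via λ: add E, F.
No new states can be added; the closed set is {A, D, E, F, H, I}.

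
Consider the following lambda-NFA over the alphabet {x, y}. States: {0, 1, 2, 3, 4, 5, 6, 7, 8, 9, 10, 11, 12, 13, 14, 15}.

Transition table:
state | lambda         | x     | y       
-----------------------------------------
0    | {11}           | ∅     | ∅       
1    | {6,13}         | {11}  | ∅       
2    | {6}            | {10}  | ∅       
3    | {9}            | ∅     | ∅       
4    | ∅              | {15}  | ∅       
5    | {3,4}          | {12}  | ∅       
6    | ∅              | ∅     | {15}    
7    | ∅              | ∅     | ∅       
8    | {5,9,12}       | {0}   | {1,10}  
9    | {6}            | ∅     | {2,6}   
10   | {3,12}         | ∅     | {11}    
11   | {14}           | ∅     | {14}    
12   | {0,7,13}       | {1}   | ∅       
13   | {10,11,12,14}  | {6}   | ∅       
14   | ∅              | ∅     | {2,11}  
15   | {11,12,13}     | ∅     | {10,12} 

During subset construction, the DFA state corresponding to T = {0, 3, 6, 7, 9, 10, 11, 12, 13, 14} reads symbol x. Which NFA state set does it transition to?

{0, 1, 3, 6, 7, 9, 10, 11, 12, 13, 14}

12 on x → {1}.
13 on x → {6}.
No x-transition from 0, 3, 6, 7, 9, 10, 11, 14.
Union after reading x: {1, 6}.
Now take the lambda-closure:
From 1 via lambda: add 13.
From 13 via lambda: add 10, 11, 12, 14.
From 10 via lambda: add 3.
From 12 via lambda: add 0, 7.
From 3 via lambda: add 9.
No new states can be added; the closed set is {0, 1, 3, 6, 7, 9, 10, 11, 12, 13, 14}.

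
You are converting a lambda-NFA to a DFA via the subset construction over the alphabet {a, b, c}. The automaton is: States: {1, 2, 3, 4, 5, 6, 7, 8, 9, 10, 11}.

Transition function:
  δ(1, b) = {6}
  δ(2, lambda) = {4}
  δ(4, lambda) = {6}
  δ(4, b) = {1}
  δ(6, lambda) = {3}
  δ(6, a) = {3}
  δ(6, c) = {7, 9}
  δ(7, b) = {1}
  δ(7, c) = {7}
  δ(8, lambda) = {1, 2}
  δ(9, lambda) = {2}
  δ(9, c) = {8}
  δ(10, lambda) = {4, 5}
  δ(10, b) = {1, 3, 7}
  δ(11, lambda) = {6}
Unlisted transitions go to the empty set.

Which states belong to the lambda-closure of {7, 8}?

Start with {7, 8}.
From 8 via lambda: add 1, 2.
From 2 via lambda: add 4.
From 4 via lambda: add 6.
From 6 via lambda: add 3.
No new states can be added; the closed set is {1, 2, 3, 4, 6, 7, 8}.

{1, 2, 3, 4, 6, 7, 8}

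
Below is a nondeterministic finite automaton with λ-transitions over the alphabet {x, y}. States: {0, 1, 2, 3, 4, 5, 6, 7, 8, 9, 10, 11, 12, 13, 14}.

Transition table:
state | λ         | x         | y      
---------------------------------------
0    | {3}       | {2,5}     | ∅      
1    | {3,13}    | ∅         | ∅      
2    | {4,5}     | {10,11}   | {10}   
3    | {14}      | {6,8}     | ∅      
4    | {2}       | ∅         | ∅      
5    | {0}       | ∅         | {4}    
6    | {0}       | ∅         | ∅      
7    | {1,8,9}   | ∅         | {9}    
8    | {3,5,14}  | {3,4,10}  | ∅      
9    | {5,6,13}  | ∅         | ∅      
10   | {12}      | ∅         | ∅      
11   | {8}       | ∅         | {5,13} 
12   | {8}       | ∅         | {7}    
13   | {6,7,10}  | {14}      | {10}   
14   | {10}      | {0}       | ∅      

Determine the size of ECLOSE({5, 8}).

7

Start with {5, 8}.
From 5 via λ: add 0.
From 8 via λ: add 3, 14.
From 14 via λ: add 10.
From 10 via λ: add 12.
λ-closure = {0, 3, 5, 8, 10, 12, 14}, which has 7 states.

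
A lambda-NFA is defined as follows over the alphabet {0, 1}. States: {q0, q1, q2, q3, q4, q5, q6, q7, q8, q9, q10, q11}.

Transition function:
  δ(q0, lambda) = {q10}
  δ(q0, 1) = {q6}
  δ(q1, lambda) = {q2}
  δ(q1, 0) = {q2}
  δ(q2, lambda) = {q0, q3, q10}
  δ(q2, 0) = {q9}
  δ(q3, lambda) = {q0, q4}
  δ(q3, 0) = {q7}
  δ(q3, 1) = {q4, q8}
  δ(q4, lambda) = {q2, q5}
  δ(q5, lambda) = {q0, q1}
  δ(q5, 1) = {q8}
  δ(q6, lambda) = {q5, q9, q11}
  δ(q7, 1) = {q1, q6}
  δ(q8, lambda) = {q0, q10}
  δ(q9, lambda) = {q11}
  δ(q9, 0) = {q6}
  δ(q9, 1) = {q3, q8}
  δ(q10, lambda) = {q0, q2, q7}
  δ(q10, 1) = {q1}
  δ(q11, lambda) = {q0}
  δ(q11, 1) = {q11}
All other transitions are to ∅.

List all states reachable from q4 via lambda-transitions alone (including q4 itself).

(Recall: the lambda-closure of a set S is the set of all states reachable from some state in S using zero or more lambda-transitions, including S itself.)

Start with {q4}.
From q4 via lambda: add q2, q5.
From q2 via lambda: add q0, q3, q10.
From q5 via lambda: add q1.
From q10 via lambda: add q7.
No new states can be added; the closed set is {q0, q1, q2, q3, q4, q5, q7, q10}.

{q0, q1, q2, q3, q4, q5, q7, q10}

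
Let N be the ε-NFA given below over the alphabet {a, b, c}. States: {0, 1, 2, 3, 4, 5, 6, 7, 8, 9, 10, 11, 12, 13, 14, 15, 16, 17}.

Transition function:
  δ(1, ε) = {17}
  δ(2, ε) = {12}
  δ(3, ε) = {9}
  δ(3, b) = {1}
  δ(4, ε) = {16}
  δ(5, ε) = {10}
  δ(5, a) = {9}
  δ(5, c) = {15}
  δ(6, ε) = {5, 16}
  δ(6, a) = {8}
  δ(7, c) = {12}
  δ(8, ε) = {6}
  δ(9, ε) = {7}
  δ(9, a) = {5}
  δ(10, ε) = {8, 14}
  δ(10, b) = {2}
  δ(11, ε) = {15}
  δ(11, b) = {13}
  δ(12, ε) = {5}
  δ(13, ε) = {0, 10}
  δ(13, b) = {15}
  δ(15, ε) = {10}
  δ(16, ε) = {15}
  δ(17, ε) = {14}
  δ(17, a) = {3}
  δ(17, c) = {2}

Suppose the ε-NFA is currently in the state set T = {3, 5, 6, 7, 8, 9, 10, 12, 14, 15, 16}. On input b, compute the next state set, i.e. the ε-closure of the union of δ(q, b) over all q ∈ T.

3 on b → {1}.
10 on b → {2}.
No b-transition from 5, 6, 7, 8, 9, 12, 14, 15, 16.
Union after reading b: {1, 2}.
Now take the ε-closure:
From 1 via ε: add 17.
From 2 via ε: add 12.
From 12 via ε: add 5.
From 17 via ε: add 14.
From 5 via ε: add 10.
From 10 via ε: add 8.
From 8 via ε: add 6.
From 6 via ε: add 16.
From 16 via ε: add 15.
No new states can be added; the closed set is {1, 2, 5, 6, 8, 10, 12, 14, 15, 16, 17}.

{1, 2, 5, 6, 8, 10, 12, 14, 15, 16, 17}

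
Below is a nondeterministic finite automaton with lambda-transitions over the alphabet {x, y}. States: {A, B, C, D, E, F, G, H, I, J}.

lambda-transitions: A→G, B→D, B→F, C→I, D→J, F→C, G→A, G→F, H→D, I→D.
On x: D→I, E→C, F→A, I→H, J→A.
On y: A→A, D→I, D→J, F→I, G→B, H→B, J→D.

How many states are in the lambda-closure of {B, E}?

7

Start with {B, E}.
From B via lambda: add D, F.
From D via lambda: add J.
From F via lambda: add C.
From C via lambda: add I.
lambda-closure = {B, C, D, E, F, I, J}, which has 7 states.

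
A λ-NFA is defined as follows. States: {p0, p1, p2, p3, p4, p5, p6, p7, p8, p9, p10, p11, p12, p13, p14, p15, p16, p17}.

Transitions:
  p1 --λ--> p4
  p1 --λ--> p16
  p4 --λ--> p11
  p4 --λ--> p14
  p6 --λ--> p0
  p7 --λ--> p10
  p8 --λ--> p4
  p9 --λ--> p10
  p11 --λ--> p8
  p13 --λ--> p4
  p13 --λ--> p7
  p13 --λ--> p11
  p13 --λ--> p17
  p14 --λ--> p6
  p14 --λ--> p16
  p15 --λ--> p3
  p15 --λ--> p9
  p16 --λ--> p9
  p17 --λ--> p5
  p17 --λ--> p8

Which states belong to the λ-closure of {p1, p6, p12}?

{p0, p1, p4, p6, p8, p9, p10, p11, p12, p14, p16}

Start with {p1, p6, p12}.
From p1 via λ: add p4, p16.
From p6 via λ: add p0.
From p4 via λ: add p11, p14.
From p16 via λ: add p9.
From p9 via λ: add p10.
From p11 via λ: add p8.
No new states can be added; the closed set is {p0, p1, p4, p6, p8, p9, p10, p11, p12, p14, p16}.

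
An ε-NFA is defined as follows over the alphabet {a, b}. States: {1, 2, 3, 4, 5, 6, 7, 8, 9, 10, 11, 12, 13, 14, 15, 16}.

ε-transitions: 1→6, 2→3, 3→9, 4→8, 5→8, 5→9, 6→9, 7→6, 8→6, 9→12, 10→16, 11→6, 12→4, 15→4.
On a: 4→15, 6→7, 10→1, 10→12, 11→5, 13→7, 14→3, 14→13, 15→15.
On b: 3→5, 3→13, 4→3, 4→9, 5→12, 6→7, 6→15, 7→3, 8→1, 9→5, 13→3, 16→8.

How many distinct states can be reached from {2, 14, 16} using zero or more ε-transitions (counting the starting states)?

9

Start with {2, 14, 16}.
From 2 via ε: add 3.
From 3 via ε: add 9.
From 9 via ε: add 12.
From 12 via ε: add 4.
From 4 via ε: add 8.
From 8 via ε: add 6.
ε-closure = {2, 3, 4, 6, 8, 9, 12, 14, 16}, which has 9 states.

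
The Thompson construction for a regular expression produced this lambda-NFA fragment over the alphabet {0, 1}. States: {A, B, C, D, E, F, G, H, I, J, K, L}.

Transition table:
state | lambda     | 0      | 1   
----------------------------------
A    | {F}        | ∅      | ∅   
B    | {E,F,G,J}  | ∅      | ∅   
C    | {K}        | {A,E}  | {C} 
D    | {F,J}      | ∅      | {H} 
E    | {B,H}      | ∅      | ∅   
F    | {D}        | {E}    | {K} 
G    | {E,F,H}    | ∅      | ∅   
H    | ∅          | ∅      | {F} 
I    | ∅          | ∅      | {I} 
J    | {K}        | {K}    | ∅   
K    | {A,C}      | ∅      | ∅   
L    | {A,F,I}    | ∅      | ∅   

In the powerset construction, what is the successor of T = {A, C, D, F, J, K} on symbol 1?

C on 1 → {C}.
D on 1 → {H}.
F on 1 → {K}.
No 1-transition from A, J, K.
Union after reading 1: {C, H, K}.
Now take the lambda-closure:
From K via lambda: add A.
From A via lambda: add F.
From F via lambda: add D.
From D via lambda: add J.
No new states can be added; the closed set is {A, C, D, F, H, J, K}.

{A, C, D, F, H, J, K}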